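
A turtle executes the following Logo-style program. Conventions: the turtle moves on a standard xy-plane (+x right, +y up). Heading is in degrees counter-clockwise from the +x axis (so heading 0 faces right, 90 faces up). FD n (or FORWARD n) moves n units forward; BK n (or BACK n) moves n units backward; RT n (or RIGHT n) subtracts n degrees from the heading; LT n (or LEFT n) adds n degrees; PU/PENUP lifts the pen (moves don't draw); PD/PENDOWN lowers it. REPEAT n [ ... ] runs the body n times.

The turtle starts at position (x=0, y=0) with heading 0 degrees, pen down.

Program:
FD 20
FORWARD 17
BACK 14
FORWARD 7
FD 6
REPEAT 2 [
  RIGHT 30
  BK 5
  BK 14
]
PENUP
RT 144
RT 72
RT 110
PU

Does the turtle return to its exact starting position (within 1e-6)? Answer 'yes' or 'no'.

Executing turtle program step by step:
Start: pos=(0,0), heading=0, pen down
FD 20: (0,0) -> (20,0) [heading=0, draw]
FD 17: (20,0) -> (37,0) [heading=0, draw]
BK 14: (37,0) -> (23,0) [heading=0, draw]
FD 7: (23,0) -> (30,0) [heading=0, draw]
FD 6: (30,0) -> (36,0) [heading=0, draw]
REPEAT 2 [
  -- iteration 1/2 --
  RT 30: heading 0 -> 330
  BK 5: (36,0) -> (31.67,2.5) [heading=330, draw]
  BK 14: (31.67,2.5) -> (19.546,9.5) [heading=330, draw]
  -- iteration 2/2 --
  RT 30: heading 330 -> 300
  BK 5: (19.546,9.5) -> (17.046,13.83) [heading=300, draw]
  BK 14: (17.046,13.83) -> (10.046,25.954) [heading=300, draw]
]
PU: pen up
RT 144: heading 300 -> 156
RT 72: heading 156 -> 84
RT 110: heading 84 -> 334
PU: pen up
Final: pos=(10.046,25.954), heading=334, 9 segment(s) drawn

Start position: (0, 0)
Final position: (10.046, 25.954)
Distance = 27.831; >= 1e-6 -> NOT closed

Answer: no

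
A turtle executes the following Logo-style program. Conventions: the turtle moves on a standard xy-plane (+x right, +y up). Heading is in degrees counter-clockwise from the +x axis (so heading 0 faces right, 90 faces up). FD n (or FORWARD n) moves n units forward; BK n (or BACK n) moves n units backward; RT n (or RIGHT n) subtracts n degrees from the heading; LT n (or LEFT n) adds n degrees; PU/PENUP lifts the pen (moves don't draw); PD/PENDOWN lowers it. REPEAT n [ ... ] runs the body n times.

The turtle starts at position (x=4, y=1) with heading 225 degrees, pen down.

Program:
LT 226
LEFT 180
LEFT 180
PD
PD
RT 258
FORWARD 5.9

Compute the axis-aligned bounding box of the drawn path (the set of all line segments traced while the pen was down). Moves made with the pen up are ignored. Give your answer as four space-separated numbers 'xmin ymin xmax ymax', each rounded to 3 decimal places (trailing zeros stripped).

Answer: -1.749 -0.327 4 1

Derivation:
Executing turtle program step by step:
Start: pos=(4,1), heading=225, pen down
LT 226: heading 225 -> 91
LT 180: heading 91 -> 271
LT 180: heading 271 -> 91
PD: pen down
PD: pen down
RT 258: heading 91 -> 193
FD 5.9: (4,1) -> (-1.749,-0.327) [heading=193, draw]
Final: pos=(-1.749,-0.327), heading=193, 1 segment(s) drawn

Segment endpoints: x in {-1.749, 4}, y in {-0.327, 1}
xmin=-1.749, ymin=-0.327, xmax=4, ymax=1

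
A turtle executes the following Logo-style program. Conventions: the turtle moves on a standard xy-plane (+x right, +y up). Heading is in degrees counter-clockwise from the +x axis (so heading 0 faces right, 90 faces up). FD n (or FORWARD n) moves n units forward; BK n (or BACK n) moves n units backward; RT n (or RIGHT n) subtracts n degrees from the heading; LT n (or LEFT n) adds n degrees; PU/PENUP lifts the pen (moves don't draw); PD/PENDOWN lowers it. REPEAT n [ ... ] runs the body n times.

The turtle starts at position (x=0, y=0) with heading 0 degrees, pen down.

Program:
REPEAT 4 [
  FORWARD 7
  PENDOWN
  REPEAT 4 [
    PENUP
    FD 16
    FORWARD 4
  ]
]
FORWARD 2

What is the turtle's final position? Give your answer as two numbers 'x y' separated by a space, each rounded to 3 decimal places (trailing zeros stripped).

Answer: 350 0

Derivation:
Executing turtle program step by step:
Start: pos=(0,0), heading=0, pen down
REPEAT 4 [
  -- iteration 1/4 --
  FD 7: (0,0) -> (7,0) [heading=0, draw]
  PD: pen down
  REPEAT 4 [
    -- iteration 1/4 --
    PU: pen up
    FD 16: (7,0) -> (23,0) [heading=0, move]
    FD 4: (23,0) -> (27,0) [heading=0, move]
    -- iteration 2/4 --
    PU: pen up
    FD 16: (27,0) -> (43,0) [heading=0, move]
    FD 4: (43,0) -> (47,0) [heading=0, move]
    -- iteration 3/4 --
    PU: pen up
    FD 16: (47,0) -> (63,0) [heading=0, move]
    FD 4: (63,0) -> (67,0) [heading=0, move]
    -- iteration 4/4 --
    PU: pen up
    FD 16: (67,0) -> (83,0) [heading=0, move]
    FD 4: (83,0) -> (87,0) [heading=0, move]
  ]
  -- iteration 2/4 --
  FD 7: (87,0) -> (94,0) [heading=0, move]
  PD: pen down
  REPEAT 4 [
    -- iteration 1/4 --
    PU: pen up
    FD 16: (94,0) -> (110,0) [heading=0, move]
    FD 4: (110,0) -> (114,0) [heading=0, move]
    -- iteration 2/4 --
    PU: pen up
    FD 16: (114,0) -> (130,0) [heading=0, move]
    FD 4: (130,0) -> (134,0) [heading=0, move]
    -- iteration 3/4 --
    PU: pen up
    FD 16: (134,0) -> (150,0) [heading=0, move]
    FD 4: (150,0) -> (154,0) [heading=0, move]
    -- iteration 4/4 --
    PU: pen up
    FD 16: (154,0) -> (170,0) [heading=0, move]
    FD 4: (170,0) -> (174,0) [heading=0, move]
  ]
  -- iteration 3/4 --
  FD 7: (174,0) -> (181,0) [heading=0, move]
  PD: pen down
  REPEAT 4 [
    -- iteration 1/4 --
    PU: pen up
    FD 16: (181,0) -> (197,0) [heading=0, move]
    FD 4: (197,0) -> (201,0) [heading=0, move]
    -- iteration 2/4 --
    PU: pen up
    FD 16: (201,0) -> (217,0) [heading=0, move]
    FD 4: (217,0) -> (221,0) [heading=0, move]
    -- iteration 3/4 --
    PU: pen up
    FD 16: (221,0) -> (237,0) [heading=0, move]
    FD 4: (237,0) -> (241,0) [heading=0, move]
    -- iteration 4/4 --
    PU: pen up
    FD 16: (241,0) -> (257,0) [heading=0, move]
    FD 4: (257,0) -> (261,0) [heading=0, move]
  ]
  -- iteration 4/4 --
  FD 7: (261,0) -> (268,0) [heading=0, move]
  PD: pen down
  REPEAT 4 [
    -- iteration 1/4 --
    PU: pen up
    FD 16: (268,0) -> (284,0) [heading=0, move]
    FD 4: (284,0) -> (288,0) [heading=0, move]
    -- iteration 2/4 --
    PU: pen up
    FD 16: (288,0) -> (304,0) [heading=0, move]
    FD 4: (304,0) -> (308,0) [heading=0, move]
    -- iteration 3/4 --
    PU: pen up
    FD 16: (308,0) -> (324,0) [heading=0, move]
    FD 4: (324,0) -> (328,0) [heading=0, move]
    -- iteration 4/4 --
    PU: pen up
    FD 16: (328,0) -> (344,0) [heading=0, move]
    FD 4: (344,0) -> (348,0) [heading=0, move]
  ]
]
FD 2: (348,0) -> (350,0) [heading=0, move]
Final: pos=(350,0), heading=0, 1 segment(s) drawn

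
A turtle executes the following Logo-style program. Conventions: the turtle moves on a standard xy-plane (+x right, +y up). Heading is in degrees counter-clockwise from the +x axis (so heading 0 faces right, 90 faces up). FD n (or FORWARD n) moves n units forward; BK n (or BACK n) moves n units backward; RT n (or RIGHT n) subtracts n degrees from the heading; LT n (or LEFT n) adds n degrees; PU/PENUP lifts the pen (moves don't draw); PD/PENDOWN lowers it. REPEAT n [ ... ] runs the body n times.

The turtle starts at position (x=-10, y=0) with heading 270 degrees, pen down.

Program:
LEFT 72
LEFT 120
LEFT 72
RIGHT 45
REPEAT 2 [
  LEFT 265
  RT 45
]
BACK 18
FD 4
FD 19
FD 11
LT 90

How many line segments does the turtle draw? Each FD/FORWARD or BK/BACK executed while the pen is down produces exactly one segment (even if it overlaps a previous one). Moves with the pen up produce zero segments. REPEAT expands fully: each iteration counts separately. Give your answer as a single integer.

Answer: 4

Derivation:
Executing turtle program step by step:
Start: pos=(-10,0), heading=270, pen down
LT 72: heading 270 -> 342
LT 120: heading 342 -> 102
LT 72: heading 102 -> 174
RT 45: heading 174 -> 129
REPEAT 2 [
  -- iteration 1/2 --
  LT 265: heading 129 -> 34
  RT 45: heading 34 -> 349
  -- iteration 2/2 --
  LT 265: heading 349 -> 254
  RT 45: heading 254 -> 209
]
BK 18: (-10,0) -> (5.743,8.727) [heading=209, draw]
FD 4: (5.743,8.727) -> (2.245,6.787) [heading=209, draw]
FD 19: (2.245,6.787) -> (-14.373,-2.424) [heading=209, draw]
FD 11: (-14.373,-2.424) -> (-23.994,-7.757) [heading=209, draw]
LT 90: heading 209 -> 299
Final: pos=(-23.994,-7.757), heading=299, 4 segment(s) drawn
Segments drawn: 4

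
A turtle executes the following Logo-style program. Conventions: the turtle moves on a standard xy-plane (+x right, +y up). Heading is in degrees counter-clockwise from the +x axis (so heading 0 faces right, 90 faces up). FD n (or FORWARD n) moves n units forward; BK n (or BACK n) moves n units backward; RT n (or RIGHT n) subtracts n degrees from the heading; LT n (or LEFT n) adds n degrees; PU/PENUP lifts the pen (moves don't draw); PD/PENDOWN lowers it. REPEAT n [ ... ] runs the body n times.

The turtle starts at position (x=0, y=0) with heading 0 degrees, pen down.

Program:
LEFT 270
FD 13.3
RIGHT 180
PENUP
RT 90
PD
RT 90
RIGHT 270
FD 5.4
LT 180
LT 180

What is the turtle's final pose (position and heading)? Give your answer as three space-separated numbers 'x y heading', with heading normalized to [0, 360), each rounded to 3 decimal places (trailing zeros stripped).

Answer: 5.4 -13.3 0

Derivation:
Executing turtle program step by step:
Start: pos=(0,0), heading=0, pen down
LT 270: heading 0 -> 270
FD 13.3: (0,0) -> (0,-13.3) [heading=270, draw]
RT 180: heading 270 -> 90
PU: pen up
RT 90: heading 90 -> 0
PD: pen down
RT 90: heading 0 -> 270
RT 270: heading 270 -> 0
FD 5.4: (0,-13.3) -> (5.4,-13.3) [heading=0, draw]
LT 180: heading 0 -> 180
LT 180: heading 180 -> 0
Final: pos=(5.4,-13.3), heading=0, 2 segment(s) drawn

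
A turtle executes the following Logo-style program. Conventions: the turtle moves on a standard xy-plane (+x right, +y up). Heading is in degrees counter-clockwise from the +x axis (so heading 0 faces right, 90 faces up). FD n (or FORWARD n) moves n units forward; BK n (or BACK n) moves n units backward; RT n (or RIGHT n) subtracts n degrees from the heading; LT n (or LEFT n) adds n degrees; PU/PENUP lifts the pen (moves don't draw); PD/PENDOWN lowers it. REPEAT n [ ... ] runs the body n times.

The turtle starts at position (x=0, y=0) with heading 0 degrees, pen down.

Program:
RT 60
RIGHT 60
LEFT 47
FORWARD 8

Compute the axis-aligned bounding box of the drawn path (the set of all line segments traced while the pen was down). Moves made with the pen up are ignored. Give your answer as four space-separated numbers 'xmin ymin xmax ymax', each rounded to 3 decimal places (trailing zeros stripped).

Answer: 0 -7.65 2.339 0

Derivation:
Executing turtle program step by step:
Start: pos=(0,0), heading=0, pen down
RT 60: heading 0 -> 300
RT 60: heading 300 -> 240
LT 47: heading 240 -> 287
FD 8: (0,0) -> (2.339,-7.65) [heading=287, draw]
Final: pos=(2.339,-7.65), heading=287, 1 segment(s) drawn

Segment endpoints: x in {0, 2.339}, y in {-7.65, 0}
xmin=0, ymin=-7.65, xmax=2.339, ymax=0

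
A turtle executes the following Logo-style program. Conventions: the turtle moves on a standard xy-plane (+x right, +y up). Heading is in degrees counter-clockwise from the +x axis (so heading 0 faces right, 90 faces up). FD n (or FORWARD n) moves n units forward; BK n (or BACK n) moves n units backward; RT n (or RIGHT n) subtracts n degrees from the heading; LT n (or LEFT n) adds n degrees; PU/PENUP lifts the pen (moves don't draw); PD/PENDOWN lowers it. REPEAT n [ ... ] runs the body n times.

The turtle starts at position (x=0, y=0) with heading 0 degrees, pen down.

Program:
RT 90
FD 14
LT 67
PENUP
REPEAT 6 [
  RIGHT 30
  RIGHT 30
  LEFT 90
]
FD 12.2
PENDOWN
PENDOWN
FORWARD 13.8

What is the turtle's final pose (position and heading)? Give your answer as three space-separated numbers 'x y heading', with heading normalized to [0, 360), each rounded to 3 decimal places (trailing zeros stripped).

Executing turtle program step by step:
Start: pos=(0,0), heading=0, pen down
RT 90: heading 0 -> 270
FD 14: (0,0) -> (0,-14) [heading=270, draw]
LT 67: heading 270 -> 337
PU: pen up
REPEAT 6 [
  -- iteration 1/6 --
  RT 30: heading 337 -> 307
  RT 30: heading 307 -> 277
  LT 90: heading 277 -> 7
  -- iteration 2/6 --
  RT 30: heading 7 -> 337
  RT 30: heading 337 -> 307
  LT 90: heading 307 -> 37
  -- iteration 3/6 --
  RT 30: heading 37 -> 7
  RT 30: heading 7 -> 337
  LT 90: heading 337 -> 67
  -- iteration 4/6 --
  RT 30: heading 67 -> 37
  RT 30: heading 37 -> 7
  LT 90: heading 7 -> 97
  -- iteration 5/6 --
  RT 30: heading 97 -> 67
  RT 30: heading 67 -> 37
  LT 90: heading 37 -> 127
  -- iteration 6/6 --
  RT 30: heading 127 -> 97
  RT 30: heading 97 -> 67
  LT 90: heading 67 -> 157
]
FD 12.2: (0,-14) -> (-11.23,-9.233) [heading=157, move]
PD: pen down
PD: pen down
FD 13.8: (-11.23,-9.233) -> (-23.933,-3.841) [heading=157, draw]
Final: pos=(-23.933,-3.841), heading=157, 2 segment(s) drawn

Answer: -23.933 -3.841 157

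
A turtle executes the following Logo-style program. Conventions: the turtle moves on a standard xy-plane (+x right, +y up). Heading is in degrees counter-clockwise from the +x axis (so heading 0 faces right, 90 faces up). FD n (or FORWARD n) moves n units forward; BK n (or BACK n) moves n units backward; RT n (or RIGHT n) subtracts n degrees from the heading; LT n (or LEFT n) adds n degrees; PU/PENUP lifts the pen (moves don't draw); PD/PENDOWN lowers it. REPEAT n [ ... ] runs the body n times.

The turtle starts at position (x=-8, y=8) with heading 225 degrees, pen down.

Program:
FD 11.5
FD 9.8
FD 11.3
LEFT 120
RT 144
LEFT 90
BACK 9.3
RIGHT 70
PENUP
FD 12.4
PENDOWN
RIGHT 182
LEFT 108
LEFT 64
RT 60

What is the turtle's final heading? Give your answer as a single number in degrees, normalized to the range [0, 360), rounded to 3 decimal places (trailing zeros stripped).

Answer: 151

Derivation:
Executing turtle program step by step:
Start: pos=(-8,8), heading=225, pen down
FD 11.5: (-8,8) -> (-16.132,-0.132) [heading=225, draw]
FD 9.8: (-16.132,-0.132) -> (-23.061,-7.061) [heading=225, draw]
FD 11.3: (-23.061,-7.061) -> (-31.052,-15.052) [heading=225, draw]
LT 120: heading 225 -> 345
RT 144: heading 345 -> 201
LT 90: heading 201 -> 291
BK 9.3: (-31.052,-15.052) -> (-34.385,-6.369) [heading=291, draw]
RT 70: heading 291 -> 221
PU: pen up
FD 12.4: (-34.385,-6.369) -> (-43.743,-14.505) [heading=221, move]
PD: pen down
RT 182: heading 221 -> 39
LT 108: heading 39 -> 147
LT 64: heading 147 -> 211
RT 60: heading 211 -> 151
Final: pos=(-43.743,-14.505), heading=151, 4 segment(s) drawn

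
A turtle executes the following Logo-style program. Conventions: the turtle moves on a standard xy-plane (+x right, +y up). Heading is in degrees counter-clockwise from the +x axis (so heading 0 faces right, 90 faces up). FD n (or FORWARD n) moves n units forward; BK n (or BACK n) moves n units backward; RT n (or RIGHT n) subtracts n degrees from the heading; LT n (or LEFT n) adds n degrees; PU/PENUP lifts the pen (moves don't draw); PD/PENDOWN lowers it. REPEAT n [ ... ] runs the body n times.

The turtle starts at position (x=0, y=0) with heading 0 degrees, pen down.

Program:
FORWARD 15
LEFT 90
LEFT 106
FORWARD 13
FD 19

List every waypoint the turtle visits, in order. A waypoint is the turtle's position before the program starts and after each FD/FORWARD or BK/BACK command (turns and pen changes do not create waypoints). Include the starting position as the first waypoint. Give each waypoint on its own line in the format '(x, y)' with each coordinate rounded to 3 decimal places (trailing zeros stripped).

Executing turtle program step by step:
Start: pos=(0,0), heading=0, pen down
FD 15: (0,0) -> (15,0) [heading=0, draw]
LT 90: heading 0 -> 90
LT 106: heading 90 -> 196
FD 13: (15,0) -> (2.504,-3.583) [heading=196, draw]
FD 19: (2.504,-3.583) -> (-15.76,-8.82) [heading=196, draw]
Final: pos=(-15.76,-8.82), heading=196, 3 segment(s) drawn
Waypoints (4 total):
(0, 0)
(15, 0)
(2.504, -3.583)
(-15.76, -8.82)

Answer: (0, 0)
(15, 0)
(2.504, -3.583)
(-15.76, -8.82)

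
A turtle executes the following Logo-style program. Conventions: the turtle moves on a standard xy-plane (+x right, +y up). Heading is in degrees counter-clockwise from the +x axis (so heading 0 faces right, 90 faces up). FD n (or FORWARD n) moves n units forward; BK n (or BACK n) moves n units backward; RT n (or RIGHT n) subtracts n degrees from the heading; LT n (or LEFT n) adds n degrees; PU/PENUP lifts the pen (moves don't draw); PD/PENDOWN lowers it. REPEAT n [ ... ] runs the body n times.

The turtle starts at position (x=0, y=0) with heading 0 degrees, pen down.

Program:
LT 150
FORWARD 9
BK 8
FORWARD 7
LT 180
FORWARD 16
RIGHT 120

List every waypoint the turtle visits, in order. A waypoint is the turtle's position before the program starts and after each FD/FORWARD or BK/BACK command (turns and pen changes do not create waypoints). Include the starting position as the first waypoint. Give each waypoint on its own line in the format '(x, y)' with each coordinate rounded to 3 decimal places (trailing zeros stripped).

Answer: (0, 0)
(-7.794, 4.5)
(-0.866, 0.5)
(-6.928, 4)
(6.928, -4)

Derivation:
Executing turtle program step by step:
Start: pos=(0,0), heading=0, pen down
LT 150: heading 0 -> 150
FD 9: (0,0) -> (-7.794,4.5) [heading=150, draw]
BK 8: (-7.794,4.5) -> (-0.866,0.5) [heading=150, draw]
FD 7: (-0.866,0.5) -> (-6.928,4) [heading=150, draw]
LT 180: heading 150 -> 330
FD 16: (-6.928,4) -> (6.928,-4) [heading=330, draw]
RT 120: heading 330 -> 210
Final: pos=(6.928,-4), heading=210, 4 segment(s) drawn
Waypoints (5 total):
(0, 0)
(-7.794, 4.5)
(-0.866, 0.5)
(-6.928, 4)
(6.928, -4)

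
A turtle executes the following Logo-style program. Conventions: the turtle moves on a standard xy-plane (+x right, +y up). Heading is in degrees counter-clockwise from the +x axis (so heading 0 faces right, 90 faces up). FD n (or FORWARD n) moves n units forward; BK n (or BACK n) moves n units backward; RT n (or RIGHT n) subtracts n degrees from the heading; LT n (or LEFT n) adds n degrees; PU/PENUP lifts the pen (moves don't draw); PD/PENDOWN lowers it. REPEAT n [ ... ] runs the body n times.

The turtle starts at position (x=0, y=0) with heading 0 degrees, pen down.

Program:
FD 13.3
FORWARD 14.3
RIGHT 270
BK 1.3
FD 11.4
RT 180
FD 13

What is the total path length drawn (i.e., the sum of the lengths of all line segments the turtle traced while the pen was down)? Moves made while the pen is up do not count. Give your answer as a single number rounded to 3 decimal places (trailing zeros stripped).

Answer: 53.3

Derivation:
Executing turtle program step by step:
Start: pos=(0,0), heading=0, pen down
FD 13.3: (0,0) -> (13.3,0) [heading=0, draw]
FD 14.3: (13.3,0) -> (27.6,0) [heading=0, draw]
RT 270: heading 0 -> 90
BK 1.3: (27.6,0) -> (27.6,-1.3) [heading=90, draw]
FD 11.4: (27.6,-1.3) -> (27.6,10.1) [heading=90, draw]
RT 180: heading 90 -> 270
FD 13: (27.6,10.1) -> (27.6,-2.9) [heading=270, draw]
Final: pos=(27.6,-2.9), heading=270, 5 segment(s) drawn

Segment lengths:
  seg 1: (0,0) -> (13.3,0), length = 13.3
  seg 2: (13.3,0) -> (27.6,0), length = 14.3
  seg 3: (27.6,0) -> (27.6,-1.3), length = 1.3
  seg 4: (27.6,-1.3) -> (27.6,10.1), length = 11.4
  seg 5: (27.6,10.1) -> (27.6,-2.9), length = 13
Total = 53.3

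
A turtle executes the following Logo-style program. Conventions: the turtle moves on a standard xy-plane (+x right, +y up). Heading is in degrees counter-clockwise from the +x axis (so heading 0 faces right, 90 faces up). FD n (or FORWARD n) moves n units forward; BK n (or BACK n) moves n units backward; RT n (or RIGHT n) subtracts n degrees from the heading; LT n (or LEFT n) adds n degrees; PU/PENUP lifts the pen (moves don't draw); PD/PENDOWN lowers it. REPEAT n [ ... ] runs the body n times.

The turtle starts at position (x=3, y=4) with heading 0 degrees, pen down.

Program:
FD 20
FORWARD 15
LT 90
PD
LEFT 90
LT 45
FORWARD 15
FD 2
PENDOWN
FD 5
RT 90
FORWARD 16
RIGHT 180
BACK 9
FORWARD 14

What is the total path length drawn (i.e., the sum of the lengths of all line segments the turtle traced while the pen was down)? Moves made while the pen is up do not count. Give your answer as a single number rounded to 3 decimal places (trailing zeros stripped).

Executing turtle program step by step:
Start: pos=(3,4), heading=0, pen down
FD 20: (3,4) -> (23,4) [heading=0, draw]
FD 15: (23,4) -> (38,4) [heading=0, draw]
LT 90: heading 0 -> 90
PD: pen down
LT 90: heading 90 -> 180
LT 45: heading 180 -> 225
FD 15: (38,4) -> (27.393,-6.607) [heading=225, draw]
FD 2: (27.393,-6.607) -> (25.979,-8.021) [heading=225, draw]
PD: pen down
FD 5: (25.979,-8.021) -> (22.444,-11.556) [heading=225, draw]
RT 90: heading 225 -> 135
FD 16: (22.444,-11.556) -> (11.13,-0.243) [heading=135, draw]
RT 180: heading 135 -> 315
BK 9: (11.13,-0.243) -> (4.766,6.121) [heading=315, draw]
FD 14: (4.766,6.121) -> (14.665,-3.778) [heading=315, draw]
Final: pos=(14.665,-3.778), heading=315, 8 segment(s) drawn

Segment lengths:
  seg 1: (3,4) -> (23,4), length = 20
  seg 2: (23,4) -> (38,4), length = 15
  seg 3: (38,4) -> (27.393,-6.607), length = 15
  seg 4: (27.393,-6.607) -> (25.979,-8.021), length = 2
  seg 5: (25.979,-8.021) -> (22.444,-11.556), length = 5
  seg 6: (22.444,-11.556) -> (11.13,-0.243), length = 16
  seg 7: (11.13,-0.243) -> (4.766,6.121), length = 9
  seg 8: (4.766,6.121) -> (14.665,-3.778), length = 14
Total = 96

Answer: 96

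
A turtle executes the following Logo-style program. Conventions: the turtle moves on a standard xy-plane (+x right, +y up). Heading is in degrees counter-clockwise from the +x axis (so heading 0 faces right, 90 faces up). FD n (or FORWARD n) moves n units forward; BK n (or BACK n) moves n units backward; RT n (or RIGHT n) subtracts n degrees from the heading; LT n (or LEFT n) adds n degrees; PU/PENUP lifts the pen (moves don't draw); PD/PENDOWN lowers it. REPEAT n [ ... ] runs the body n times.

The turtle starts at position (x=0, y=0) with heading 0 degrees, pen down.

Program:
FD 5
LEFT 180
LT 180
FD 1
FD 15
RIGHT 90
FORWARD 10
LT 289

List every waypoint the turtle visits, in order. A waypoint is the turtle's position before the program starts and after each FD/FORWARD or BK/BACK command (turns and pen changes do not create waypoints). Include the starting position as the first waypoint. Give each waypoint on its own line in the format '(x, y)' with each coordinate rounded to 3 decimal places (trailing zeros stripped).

Executing turtle program step by step:
Start: pos=(0,0), heading=0, pen down
FD 5: (0,0) -> (5,0) [heading=0, draw]
LT 180: heading 0 -> 180
LT 180: heading 180 -> 0
FD 1: (5,0) -> (6,0) [heading=0, draw]
FD 15: (6,0) -> (21,0) [heading=0, draw]
RT 90: heading 0 -> 270
FD 10: (21,0) -> (21,-10) [heading=270, draw]
LT 289: heading 270 -> 199
Final: pos=(21,-10), heading=199, 4 segment(s) drawn
Waypoints (5 total):
(0, 0)
(5, 0)
(6, 0)
(21, 0)
(21, -10)

Answer: (0, 0)
(5, 0)
(6, 0)
(21, 0)
(21, -10)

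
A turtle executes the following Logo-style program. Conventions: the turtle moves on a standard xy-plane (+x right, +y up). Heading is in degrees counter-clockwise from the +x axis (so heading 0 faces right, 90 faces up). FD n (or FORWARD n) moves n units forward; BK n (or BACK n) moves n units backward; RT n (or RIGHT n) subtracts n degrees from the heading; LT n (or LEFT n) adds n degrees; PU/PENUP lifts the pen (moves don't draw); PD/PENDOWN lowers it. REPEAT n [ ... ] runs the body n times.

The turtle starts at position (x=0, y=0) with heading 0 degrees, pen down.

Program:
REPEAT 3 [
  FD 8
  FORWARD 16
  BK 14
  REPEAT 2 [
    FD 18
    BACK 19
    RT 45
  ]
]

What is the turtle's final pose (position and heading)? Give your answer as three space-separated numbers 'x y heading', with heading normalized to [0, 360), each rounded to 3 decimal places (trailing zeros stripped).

Executing turtle program step by step:
Start: pos=(0,0), heading=0, pen down
REPEAT 3 [
  -- iteration 1/3 --
  FD 8: (0,0) -> (8,0) [heading=0, draw]
  FD 16: (8,0) -> (24,0) [heading=0, draw]
  BK 14: (24,0) -> (10,0) [heading=0, draw]
  REPEAT 2 [
    -- iteration 1/2 --
    FD 18: (10,0) -> (28,0) [heading=0, draw]
    BK 19: (28,0) -> (9,0) [heading=0, draw]
    RT 45: heading 0 -> 315
    -- iteration 2/2 --
    FD 18: (9,0) -> (21.728,-12.728) [heading=315, draw]
    BK 19: (21.728,-12.728) -> (8.293,0.707) [heading=315, draw]
    RT 45: heading 315 -> 270
  ]
  -- iteration 2/3 --
  FD 8: (8.293,0.707) -> (8.293,-7.293) [heading=270, draw]
  FD 16: (8.293,-7.293) -> (8.293,-23.293) [heading=270, draw]
  BK 14: (8.293,-23.293) -> (8.293,-9.293) [heading=270, draw]
  REPEAT 2 [
    -- iteration 1/2 --
    FD 18: (8.293,-9.293) -> (8.293,-27.293) [heading=270, draw]
    BK 19: (8.293,-27.293) -> (8.293,-8.293) [heading=270, draw]
    RT 45: heading 270 -> 225
    -- iteration 2/2 --
    FD 18: (8.293,-8.293) -> (-4.435,-21.021) [heading=225, draw]
    BK 19: (-4.435,-21.021) -> (9,-7.586) [heading=225, draw]
    RT 45: heading 225 -> 180
  ]
  -- iteration 3/3 --
  FD 8: (9,-7.586) -> (1,-7.586) [heading=180, draw]
  FD 16: (1,-7.586) -> (-15,-7.586) [heading=180, draw]
  BK 14: (-15,-7.586) -> (-1,-7.586) [heading=180, draw]
  REPEAT 2 [
    -- iteration 1/2 --
    FD 18: (-1,-7.586) -> (-19,-7.586) [heading=180, draw]
    BK 19: (-19,-7.586) -> (0,-7.586) [heading=180, draw]
    RT 45: heading 180 -> 135
    -- iteration 2/2 --
    FD 18: (0,-7.586) -> (-12.728,5.142) [heading=135, draw]
    BK 19: (-12.728,5.142) -> (0.707,-8.293) [heading=135, draw]
    RT 45: heading 135 -> 90
  ]
]
Final: pos=(0.707,-8.293), heading=90, 21 segment(s) drawn

Answer: 0.707 -8.293 90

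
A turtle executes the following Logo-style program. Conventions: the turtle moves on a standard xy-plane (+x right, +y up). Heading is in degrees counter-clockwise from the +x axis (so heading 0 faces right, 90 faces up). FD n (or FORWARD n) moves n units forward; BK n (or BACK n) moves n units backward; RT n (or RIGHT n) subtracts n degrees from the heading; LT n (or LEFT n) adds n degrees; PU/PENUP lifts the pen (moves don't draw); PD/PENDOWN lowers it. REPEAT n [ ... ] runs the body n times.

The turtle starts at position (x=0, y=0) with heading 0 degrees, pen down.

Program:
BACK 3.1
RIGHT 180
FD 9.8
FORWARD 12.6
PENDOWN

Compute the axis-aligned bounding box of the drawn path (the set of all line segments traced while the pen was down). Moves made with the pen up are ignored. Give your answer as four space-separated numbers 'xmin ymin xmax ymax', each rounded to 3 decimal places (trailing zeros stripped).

Executing turtle program step by step:
Start: pos=(0,0), heading=0, pen down
BK 3.1: (0,0) -> (-3.1,0) [heading=0, draw]
RT 180: heading 0 -> 180
FD 9.8: (-3.1,0) -> (-12.9,0) [heading=180, draw]
FD 12.6: (-12.9,0) -> (-25.5,0) [heading=180, draw]
PD: pen down
Final: pos=(-25.5,0), heading=180, 3 segment(s) drawn

Segment endpoints: x in {-25.5, -12.9, -3.1, 0}, y in {0, 0, 0}
xmin=-25.5, ymin=0, xmax=0, ymax=0

Answer: -25.5 0 0 0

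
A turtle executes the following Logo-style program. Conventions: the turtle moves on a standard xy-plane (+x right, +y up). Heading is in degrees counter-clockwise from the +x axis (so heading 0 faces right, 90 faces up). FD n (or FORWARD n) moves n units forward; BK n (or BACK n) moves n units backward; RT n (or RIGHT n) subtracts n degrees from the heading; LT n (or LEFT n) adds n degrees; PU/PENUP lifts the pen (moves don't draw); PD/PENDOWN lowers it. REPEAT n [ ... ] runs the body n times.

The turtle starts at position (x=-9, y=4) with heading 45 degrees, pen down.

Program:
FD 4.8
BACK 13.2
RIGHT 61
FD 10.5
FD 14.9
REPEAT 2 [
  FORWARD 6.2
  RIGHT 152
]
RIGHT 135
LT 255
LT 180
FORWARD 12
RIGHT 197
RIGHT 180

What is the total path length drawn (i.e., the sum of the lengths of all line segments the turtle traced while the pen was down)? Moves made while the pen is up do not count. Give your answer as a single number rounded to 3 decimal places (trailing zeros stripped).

Answer: 67.8

Derivation:
Executing turtle program step by step:
Start: pos=(-9,4), heading=45, pen down
FD 4.8: (-9,4) -> (-5.606,7.394) [heading=45, draw]
BK 13.2: (-5.606,7.394) -> (-14.94,-1.94) [heading=45, draw]
RT 61: heading 45 -> 344
FD 10.5: (-14.94,-1.94) -> (-4.846,-4.834) [heading=344, draw]
FD 14.9: (-4.846,-4.834) -> (9.476,-8.941) [heading=344, draw]
REPEAT 2 [
  -- iteration 1/2 --
  FD 6.2: (9.476,-8.941) -> (15.436,-10.65) [heading=344, draw]
  RT 152: heading 344 -> 192
  -- iteration 2/2 --
  FD 6.2: (15.436,-10.65) -> (9.372,-11.939) [heading=192, draw]
  RT 152: heading 192 -> 40
]
RT 135: heading 40 -> 265
LT 255: heading 265 -> 160
LT 180: heading 160 -> 340
FD 12: (9.372,-11.939) -> (20.648,-16.043) [heading=340, draw]
RT 197: heading 340 -> 143
RT 180: heading 143 -> 323
Final: pos=(20.648,-16.043), heading=323, 7 segment(s) drawn

Segment lengths:
  seg 1: (-9,4) -> (-5.606,7.394), length = 4.8
  seg 2: (-5.606,7.394) -> (-14.94,-1.94), length = 13.2
  seg 3: (-14.94,-1.94) -> (-4.846,-4.834), length = 10.5
  seg 4: (-4.846,-4.834) -> (9.476,-8.941), length = 14.9
  seg 5: (9.476,-8.941) -> (15.436,-10.65), length = 6.2
  seg 6: (15.436,-10.65) -> (9.372,-11.939), length = 6.2
  seg 7: (9.372,-11.939) -> (20.648,-16.043), length = 12
Total = 67.8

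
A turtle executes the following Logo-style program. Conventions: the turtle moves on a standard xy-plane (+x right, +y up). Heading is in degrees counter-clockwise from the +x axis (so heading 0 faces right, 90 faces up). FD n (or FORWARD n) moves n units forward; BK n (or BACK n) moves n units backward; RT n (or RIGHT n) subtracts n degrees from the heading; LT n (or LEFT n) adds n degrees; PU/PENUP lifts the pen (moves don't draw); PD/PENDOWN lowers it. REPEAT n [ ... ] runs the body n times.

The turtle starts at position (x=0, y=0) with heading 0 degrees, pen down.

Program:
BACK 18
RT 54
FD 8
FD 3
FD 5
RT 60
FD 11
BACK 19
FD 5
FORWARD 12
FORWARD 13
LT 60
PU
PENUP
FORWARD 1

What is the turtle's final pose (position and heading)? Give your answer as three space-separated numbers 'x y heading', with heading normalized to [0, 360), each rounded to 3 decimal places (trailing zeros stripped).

Answer: -16.956 -33.851 306

Derivation:
Executing turtle program step by step:
Start: pos=(0,0), heading=0, pen down
BK 18: (0,0) -> (-18,0) [heading=0, draw]
RT 54: heading 0 -> 306
FD 8: (-18,0) -> (-13.298,-6.472) [heading=306, draw]
FD 3: (-13.298,-6.472) -> (-11.534,-8.899) [heading=306, draw]
FD 5: (-11.534,-8.899) -> (-8.595,-12.944) [heading=306, draw]
RT 60: heading 306 -> 246
FD 11: (-8.595,-12.944) -> (-13.07,-22.993) [heading=246, draw]
BK 19: (-13.07,-22.993) -> (-5.342,-5.636) [heading=246, draw]
FD 5: (-5.342,-5.636) -> (-7.375,-10.204) [heading=246, draw]
FD 12: (-7.375,-10.204) -> (-12.256,-21.166) [heading=246, draw]
FD 13: (-12.256,-21.166) -> (-17.544,-33.042) [heading=246, draw]
LT 60: heading 246 -> 306
PU: pen up
PU: pen up
FD 1: (-17.544,-33.042) -> (-16.956,-33.851) [heading=306, move]
Final: pos=(-16.956,-33.851), heading=306, 9 segment(s) drawn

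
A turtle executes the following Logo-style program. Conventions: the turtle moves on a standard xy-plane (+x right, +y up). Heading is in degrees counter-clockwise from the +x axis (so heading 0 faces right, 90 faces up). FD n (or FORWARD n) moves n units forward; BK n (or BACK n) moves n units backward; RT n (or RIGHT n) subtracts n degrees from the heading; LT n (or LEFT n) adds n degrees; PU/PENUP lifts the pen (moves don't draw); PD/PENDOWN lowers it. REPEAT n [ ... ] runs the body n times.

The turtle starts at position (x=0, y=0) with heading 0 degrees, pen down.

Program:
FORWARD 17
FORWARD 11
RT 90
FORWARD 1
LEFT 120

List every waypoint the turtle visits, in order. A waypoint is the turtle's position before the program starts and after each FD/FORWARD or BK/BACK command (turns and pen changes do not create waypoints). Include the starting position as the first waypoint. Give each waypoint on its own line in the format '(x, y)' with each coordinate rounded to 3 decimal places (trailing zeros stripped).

Executing turtle program step by step:
Start: pos=(0,0), heading=0, pen down
FD 17: (0,0) -> (17,0) [heading=0, draw]
FD 11: (17,0) -> (28,0) [heading=0, draw]
RT 90: heading 0 -> 270
FD 1: (28,0) -> (28,-1) [heading=270, draw]
LT 120: heading 270 -> 30
Final: pos=(28,-1), heading=30, 3 segment(s) drawn
Waypoints (4 total):
(0, 0)
(17, 0)
(28, 0)
(28, -1)

Answer: (0, 0)
(17, 0)
(28, 0)
(28, -1)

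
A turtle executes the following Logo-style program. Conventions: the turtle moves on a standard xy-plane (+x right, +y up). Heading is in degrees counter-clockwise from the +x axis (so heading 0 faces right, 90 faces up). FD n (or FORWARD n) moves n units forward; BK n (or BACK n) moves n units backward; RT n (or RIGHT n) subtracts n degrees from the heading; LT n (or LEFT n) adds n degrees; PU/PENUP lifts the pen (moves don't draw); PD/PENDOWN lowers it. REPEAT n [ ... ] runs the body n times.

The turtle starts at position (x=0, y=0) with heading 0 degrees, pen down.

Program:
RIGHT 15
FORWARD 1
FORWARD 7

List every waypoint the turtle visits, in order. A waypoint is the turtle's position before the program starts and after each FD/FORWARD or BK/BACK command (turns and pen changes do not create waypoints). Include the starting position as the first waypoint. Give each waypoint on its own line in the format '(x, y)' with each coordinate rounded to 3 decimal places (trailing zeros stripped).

Answer: (0, 0)
(0.966, -0.259)
(7.727, -2.071)

Derivation:
Executing turtle program step by step:
Start: pos=(0,0), heading=0, pen down
RT 15: heading 0 -> 345
FD 1: (0,0) -> (0.966,-0.259) [heading=345, draw]
FD 7: (0.966,-0.259) -> (7.727,-2.071) [heading=345, draw]
Final: pos=(7.727,-2.071), heading=345, 2 segment(s) drawn
Waypoints (3 total):
(0, 0)
(0.966, -0.259)
(7.727, -2.071)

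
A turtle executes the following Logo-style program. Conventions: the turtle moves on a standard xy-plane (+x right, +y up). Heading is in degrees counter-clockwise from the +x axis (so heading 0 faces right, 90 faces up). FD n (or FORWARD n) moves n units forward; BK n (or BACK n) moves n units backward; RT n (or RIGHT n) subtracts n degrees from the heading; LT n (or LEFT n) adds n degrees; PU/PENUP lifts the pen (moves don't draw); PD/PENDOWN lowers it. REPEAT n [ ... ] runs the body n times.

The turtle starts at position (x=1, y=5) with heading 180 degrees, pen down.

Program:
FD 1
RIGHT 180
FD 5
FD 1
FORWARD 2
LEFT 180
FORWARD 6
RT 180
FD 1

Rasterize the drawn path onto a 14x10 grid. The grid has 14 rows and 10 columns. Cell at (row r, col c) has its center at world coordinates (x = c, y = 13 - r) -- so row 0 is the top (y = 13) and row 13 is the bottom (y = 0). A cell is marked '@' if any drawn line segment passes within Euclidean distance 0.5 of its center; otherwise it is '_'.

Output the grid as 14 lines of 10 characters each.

Segment 0: (1,5) -> (0,5)
Segment 1: (0,5) -> (5,5)
Segment 2: (5,5) -> (6,5)
Segment 3: (6,5) -> (8,5)
Segment 4: (8,5) -> (2,5)
Segment 5: (2,5) -> (3,5)

Answer: __________
__________
__________
__________
__________
__________
__________
__________
@@@@@@@@@_
__________
__________
__________
__________
__________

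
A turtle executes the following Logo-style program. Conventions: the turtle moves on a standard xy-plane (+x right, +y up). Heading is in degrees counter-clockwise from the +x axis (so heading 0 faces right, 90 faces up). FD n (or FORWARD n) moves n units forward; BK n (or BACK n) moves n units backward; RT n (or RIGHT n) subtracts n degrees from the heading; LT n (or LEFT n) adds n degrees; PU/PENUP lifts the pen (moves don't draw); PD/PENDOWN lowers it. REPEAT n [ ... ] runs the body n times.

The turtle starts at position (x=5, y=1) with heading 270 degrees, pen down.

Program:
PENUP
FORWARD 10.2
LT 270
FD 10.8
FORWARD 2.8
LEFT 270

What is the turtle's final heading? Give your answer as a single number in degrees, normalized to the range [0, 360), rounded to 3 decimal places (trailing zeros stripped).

Executing turtle program step by step:
Start: pos=(5,1), heading=270, pen down
PU: pen up
FD 10.2: (5,1) -> (5,-9.2) [heading=270, move]
LT 270: heading 270 -> 180
FD 10.8: (5,-9.2) -> (-5.8,-9.2) [heading=180, move]
FD 2.8: (-5.8,-9.2) -> (-8.6,-9.2) [heading=180, move]
LT 270: heading 180 -> 90
Final: pos=(-8.6,-9.2), heading=90, 0 segment(s) drawn

Answer: 90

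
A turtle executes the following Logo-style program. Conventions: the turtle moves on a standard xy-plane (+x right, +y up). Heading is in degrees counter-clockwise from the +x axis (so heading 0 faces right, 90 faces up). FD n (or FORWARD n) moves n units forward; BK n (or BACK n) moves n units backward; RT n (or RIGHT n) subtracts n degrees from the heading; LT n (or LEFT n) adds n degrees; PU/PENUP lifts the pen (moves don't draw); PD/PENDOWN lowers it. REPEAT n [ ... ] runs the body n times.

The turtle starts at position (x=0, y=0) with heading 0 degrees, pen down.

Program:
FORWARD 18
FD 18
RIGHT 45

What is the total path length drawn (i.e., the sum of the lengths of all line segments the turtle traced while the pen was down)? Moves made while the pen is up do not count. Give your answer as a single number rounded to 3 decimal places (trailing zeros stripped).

Executing turtle program step by step:
Start: pos=(0,0), heading=0, pen down
FD 18: (0,0) -> (18,0) [heading=0, draw]
FD 18: (18,0) -> (36,0) [heading=0, draw]
RT 45: heading 0 -> 315
Final: pos=(36,0), heading=315, 2 segment(s) drawn

Segment lengths:
  seg 1: (0,0) -> (18,0), length = 18
  seg 2: (18,0) -> (36,0), length = 18
Total = 36

Answer: 36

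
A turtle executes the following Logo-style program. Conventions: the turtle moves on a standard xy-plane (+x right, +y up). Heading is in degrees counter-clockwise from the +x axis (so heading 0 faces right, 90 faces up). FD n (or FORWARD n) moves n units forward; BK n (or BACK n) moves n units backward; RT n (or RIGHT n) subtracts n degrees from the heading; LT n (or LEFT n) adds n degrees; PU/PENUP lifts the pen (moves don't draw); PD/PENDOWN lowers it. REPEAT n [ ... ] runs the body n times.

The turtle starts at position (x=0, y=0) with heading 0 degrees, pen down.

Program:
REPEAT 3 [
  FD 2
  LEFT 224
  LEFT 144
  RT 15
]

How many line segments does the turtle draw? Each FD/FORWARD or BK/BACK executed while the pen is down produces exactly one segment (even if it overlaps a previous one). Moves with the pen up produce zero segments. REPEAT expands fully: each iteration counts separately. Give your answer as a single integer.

Executing turtle program step by step:
Start: pos=(0,0), heading=0, pen down
REPEAT 3 [
  -- iteration 1/3 --
  FD 2: (0,0) -> (2,0) [heading=0, draw]
  LT 224: heading 0 -> 224
  LT 144: heading 224 -> 8
  RT 15: heading 8 -> 353
  -- iteration 2/3 --
  FD 2: (2,0) -> (3.985,-0.244) [heading=353, draw]
  LT 224: heading 353 -> 217
  LT 144: heading 217 -> 1
  RT 15: heading 1 -> 346
  -- iteration 3/3 --
  FD 2: (3.985,-0.244) -> (5.926,-0.728) [heading=346, draw]
  LT 224: heading 346 -> 210
  LT 144: heading 210 -> 354
  RT 15: heading 354 -> 339
]
Final: pos=(5.926,-0.728), heading=339, 3 segment(s) drawn
Segments drawn: 3

Answer: 3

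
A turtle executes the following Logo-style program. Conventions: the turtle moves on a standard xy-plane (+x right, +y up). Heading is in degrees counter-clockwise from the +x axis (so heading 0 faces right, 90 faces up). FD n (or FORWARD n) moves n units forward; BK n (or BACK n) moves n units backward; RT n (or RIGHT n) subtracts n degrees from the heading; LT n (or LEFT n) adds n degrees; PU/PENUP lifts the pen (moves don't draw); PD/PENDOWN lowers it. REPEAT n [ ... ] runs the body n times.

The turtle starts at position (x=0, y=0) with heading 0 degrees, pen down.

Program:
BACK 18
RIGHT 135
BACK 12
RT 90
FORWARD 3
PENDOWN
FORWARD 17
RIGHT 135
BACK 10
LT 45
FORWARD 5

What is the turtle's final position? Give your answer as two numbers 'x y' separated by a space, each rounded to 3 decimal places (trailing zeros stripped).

Executing turtle program step by step:
Start: pos=(0,0), heading=0, pen down
BK 18: (0,0) -> (-18,0) [heading=0, draw]
RT 135: heading 0 -> 225
BK 12: (-18,0) -> (-9.515,8.485) [heading=225, draw]
RT 90: heading 225 -> 135
FD 3: (-9.515,8.485) -> (-11.636,10.607) [heading=135, draw]
PD: pen down
FD 17: (-11.636,10.607) -> (-23.657,22.627) [heading=135, draw]
RT 135: heading 135 -> 0
BK 10: (-23.657,22.627) -> (-33.657,22.627) [heading=0, draw]
LT 45: heading 0 -> 45
FD 5: (-33.657,22.627) -> (-30.121,26.163) [heading=45, draw]
Final: pos=(-30.121,26.163), heading=45, 6 segment(s) drawn

Answer: -30.121 26.163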